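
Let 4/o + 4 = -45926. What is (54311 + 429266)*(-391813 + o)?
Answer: -4351218856861619/22965 ≈ -1.8947e+11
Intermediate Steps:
o = -2/22965 (o = 4/(-4 - 45926) = 4/(-45930) = 4*(-1/45930) = -2/22965 ≈ -8.7089e-5)
(54311 + 429266)*(-391813 + o) = (54311 + 429266)*(-391813 - 2/22965) = 483577*(-8997985547/22965) = -4351218856861619/22965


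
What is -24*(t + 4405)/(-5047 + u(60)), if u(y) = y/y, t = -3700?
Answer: 2820/841 ≈ 3.3531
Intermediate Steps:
u(y) = 1
-24*(t + 4405)/(-5047 + u(60)) = -24*(-3700 + 4405)/(-5047 + 1) = -16920/(-5046) = -16920*(-1)/5046 = -24*(-235/1682) = 2820/841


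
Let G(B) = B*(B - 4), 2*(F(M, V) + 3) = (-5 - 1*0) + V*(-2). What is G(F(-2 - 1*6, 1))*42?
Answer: 5733/2 ≈ 2866.5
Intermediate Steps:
F(M, V) = -11/2 - V (F(M, V) = -3 + ((-5 - 1*0) + V*(-2))/2 = -3 + ((-5 + 0) - 2*V)/2 = -3 + (-5 - 2*V)/2 = -3 + (-5/2 - V) = -11/2 - V)
G(B) = B*(-4 + B)
G(F(-2 - 1*6, 1))*42 = ((-11/2 - 1*1)*(-4 + (-11/2 - 1*1)))*42 = ((-11/2 - 1)*(-4 + (-11/2 - 1)))*42 = -13*(-4 - 13/2)/2*42 = -13/2*(-21/2)*42 = (273/4)*42 = 5733/2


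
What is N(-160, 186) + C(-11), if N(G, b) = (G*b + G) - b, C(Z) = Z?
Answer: -30117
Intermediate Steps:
N(G, b) = G - b + G*b (N(G, b) = (G + G*b) - b = G - b + G*b)
N(-160, 186) + C(-11) = (-160 - 1*186 - 160*186) - 11 = (-160 - 186 - 29760) - 11 = -30106 - 11 = -30117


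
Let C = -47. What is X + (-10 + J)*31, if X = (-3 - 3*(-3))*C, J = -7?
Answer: -809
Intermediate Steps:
X = -282 (X = (-3 - 3*(-3))*(-47) = (-3 + 9)*(-47) = 6*(-47) = -282)
X + (-10 + J)*31 = -282 + (-10 - 7)*31 = -282 - 17*31 = -282 - 527 = -809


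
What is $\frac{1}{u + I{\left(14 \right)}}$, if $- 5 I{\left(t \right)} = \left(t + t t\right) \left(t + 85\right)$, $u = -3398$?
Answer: $- \frac{1}{7556} \approx -0.00013235$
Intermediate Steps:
$I{\left(t \right)} = - \frac{\left(85 + t\right) \left(t + t^{2}\right)}{5}$ ($I{\left(t \right)} = - \frac{\left(t + t t\right) \left(t + 85\right)}{5} = - \frac{\left(t + t^{2}\right) \left(85 + t\right)}{5} = - \frac{\left(85 + t\right) \left(t + t^{2}\right)}{5}$)
$\frac{1}{u + I{\left(14 \right)}} = \frac{1}{-3398 - \frac{14 \left(85 + 14^{2} + 86 \cdot 14\right)}{5}} = \frac{1}{-3398 - \frac{14 \left(85 + 196 + 1204\right)}{5}} = \frac{1}{-3398 - \frac{14}{5} \cdot 1485} = \frac{1}{-3398 - 4158} = \frac{1}{-7556} = - \frac{1}{7556}$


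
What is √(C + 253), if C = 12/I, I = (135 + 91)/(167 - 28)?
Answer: √3324799/113 ≈ 16.136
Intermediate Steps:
I = 226/139 ≈ 1.6259
C = 834/113 (C = 12/(226/139) = 12*(139/226) = 834/113 ≈ 7.3805)
√(C + 253) = √(834/113 + 253) = √(29423/113) = √3324799/113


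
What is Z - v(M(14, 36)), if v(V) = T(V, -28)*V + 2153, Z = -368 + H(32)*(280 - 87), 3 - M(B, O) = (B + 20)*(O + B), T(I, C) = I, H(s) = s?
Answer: -2876154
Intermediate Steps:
M(B, O) = 3 - (20 + B)*(B + O) (M(B, O) = 3 - (B + 20)*(O + B) = 3 - (20 + B)*(B + O))
Z = 5808 (Z = -368 + 32*(280 - 87) = -368 + 32*193 = -368 + 6176 = 5808)
v(V) = 2153 + V**2 (v(V) = V*V + 2153 = V**2 + 2153 = 2153 + V**2)
Z - v(M(14, 36)) = 5808 - (2153 + (3 - 1*14**2 - 20*14 - 20*36 - 1*14*36)**2) = 5808 - (2153 + (3 - 1*196 - 280 - 720 - 504)**2) = 5808 - (2153 + (3 - 196 - 280 - 720 - 504)**2) = 5808 - (2153 + (-1697)**2) = 5808 - (2153 + 2879809) = 5808 - 1*2881962 = 5808 - 2881962 = -2876154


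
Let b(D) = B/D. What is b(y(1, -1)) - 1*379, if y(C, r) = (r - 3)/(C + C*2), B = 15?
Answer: -1561/4 ≈ -390.25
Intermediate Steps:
y(C, r) = (-3 + r)/(3*C) (y(C, r) = (-3 + r)/(C + 2*C) = (-3 + r)/((3*C)) = (-3 + r)*(1/(3*C)) = (-3 + r)/(3*C))
b(D) = 15/D
b(y(1, -1)) - 1*379 = 15/(((⅓)*(-3 - 1)/1)) - 1*379 = 15/(((⅓)*1*(-4))) - 379 = 15/(-4/3) - 379 = 15*(-¾) - 379 = -45/4 - 379 = -1561/4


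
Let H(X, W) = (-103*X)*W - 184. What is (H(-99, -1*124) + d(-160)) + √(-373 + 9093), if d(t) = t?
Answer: -1264772 + 4*√545 ≈ -1.2647e+6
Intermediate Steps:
H(X, W) = -184 - 103*W*X (H(X, W) = -103*W*X - 184 = -184 - 103*W*X)
(H(-99, -1*124) + d(-160)) + √(-373 + 9093) = ((-184 - 103*(-1*124)*(-99)) - 160) + √(-373 + 9093) = ((-184 - 103*(-124)*(-99)) - 160) + √8720 = ((-184 - 1264428) - 160) + 4*√545 = (-1264612 - 160) + 4*√545 = -1264772 + 4*√545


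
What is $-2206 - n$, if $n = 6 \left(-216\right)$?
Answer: $-910$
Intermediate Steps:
$n = -1296$
$-2206 - n = -2206 - -1296 = -2206 + 1296 = -910$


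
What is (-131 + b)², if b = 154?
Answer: 529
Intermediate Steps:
(-131 + b)² = (-131 + 154)² = 23² = 529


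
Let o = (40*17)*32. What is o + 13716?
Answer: 35476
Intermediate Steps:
o = 21760 (o = 680*32 = 21760)
o + 13716 = 21760 + 13716 = 35476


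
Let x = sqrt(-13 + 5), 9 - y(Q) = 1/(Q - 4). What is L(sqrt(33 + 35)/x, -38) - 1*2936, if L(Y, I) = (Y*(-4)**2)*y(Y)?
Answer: 8*(-441*sqrt(34) + 2630*I)/(sqrt(34) - 8*I) ≈ -2941.6 - 427.44*I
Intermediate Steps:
y(Q) = 9 - 1/(-4 + Q) (y(Q) = 9 - 1/(Q - 4) = 9 - 1/(-4 + Q))
x = 2*I*sqrt(2) (x = sqrt(-8) = 2*I*sqrt(2) ≈ 2.8284*I)
L(Y, I) = 16*Y*(-37 + 9*Y)/(-4 + Y) (L(Y, I) = (Y*(-4)**2)*((-37 + 9*Y)/(-4 + Y)) = (Y*16)*((-37 + 9*Y)/(-4 + Y)) = (16*Y)*((-37 + 9*Y)/(-4 + Y)) = 16*Y*(-37 + 9*Y)/(-4 + Y))
L(sqrt(33 + 35)/x, -38) - 1*2936 = 16*(sqrt(33 + 35)/((2*I*sqrt(2))))*(-37 + 9*(sqrt(33 + 35)/((2*I*sqrt(2)))))/(-4 + sqrt(33 + 35)/((2*I*sqrt(2)))) - 1*2936 = 16*(sqrt(68)*(-I*sqrt(2)/4))*(-37 + 9*(sqrt(68)*(-I*sqrt(2)/4)))/(-4 + sqrt(68)*(-I*sqrt(2)/4)) - 2936 = 16*((2*sqrt(17))*(-I*sqrt(2)/4))*(-37 + 9*((2*sqrt(17))*(-I*sqrt(2)/4)))/(-4 + (2*sqrt(17))*(-I*sqrt(2)/4)) - 2936 = 16*(-I*sqrt(34)/2)*(-37 + 9*(-I*sqrt(34)/2))/(-4 - I*sqrt(34)/2) - 2936 = 16*(-I*sqrt(34)/2)*(-37 - 9*I*sqrt(34)/2)/(-4 - I*sqrt(34)/2) - 2936 = -8*I*sqrt(34)*(-37 - 9*I*sqrt(34)/2)/(-4 - I*sqrt(34)/2) - 2936 = -2936 - 8*I*sqrt(34)*(-37 - 9*I*sqrt(34)/2)/(-4 - I*sqrt(34)/2)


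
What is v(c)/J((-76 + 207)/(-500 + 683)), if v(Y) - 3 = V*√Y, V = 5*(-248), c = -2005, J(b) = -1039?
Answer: -3/1039 + 1240*I*√2005/1039 ≈ -0.0028874 + 53.44*I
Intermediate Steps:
V = -1240
v(Y) = 3 - 1240*√Y
v(c)/J((-76 + 207)/(-500 + 683)) = (3 - 1240*I*√2005)/(-1039) = (3 - 1240*I*√2005)*(-1/1039) = -3/1039 + 1240*I*√2005/1039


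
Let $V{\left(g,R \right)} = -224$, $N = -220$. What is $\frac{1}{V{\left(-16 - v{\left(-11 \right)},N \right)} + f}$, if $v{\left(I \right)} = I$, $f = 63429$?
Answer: $\frac{1}{63205} \approx 1.5822 \cdot 10^{-5}$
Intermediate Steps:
$\frac{1}{V{\left(-16 - v{\left(-11 \right)},N \right)} + f} = \frac{1}{-224 + 63429} = \frac{1}{63205}$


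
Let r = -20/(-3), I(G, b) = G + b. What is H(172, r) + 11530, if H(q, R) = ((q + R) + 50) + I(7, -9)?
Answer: 35270/3 ≈ 11757.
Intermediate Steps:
r = 20/3 (r = -20*(-1/3) = 20/3 ≈ 6.6667)
H(q, R) = 48 + R + q (H(q, R) = ((q + R) + 50) + (7 - 9) = ((R + q) + 50) - 2 = (50 + R + q) - 2 = 48 + R + q)
H(172, r) + 11530 = (48 + 20/3 + 172) + 11530 = 680/3 + 11530 = 35270/3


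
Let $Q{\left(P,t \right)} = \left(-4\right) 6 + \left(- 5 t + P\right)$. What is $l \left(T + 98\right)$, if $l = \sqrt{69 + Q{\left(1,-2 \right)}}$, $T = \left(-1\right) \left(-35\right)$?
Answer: $266 \sqrt{14} \approx 995.28$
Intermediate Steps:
$Q{\left(P,t \right)} = -24 + P - 5 t$ ($Q{\left(P,t \right)} = -24 + \left(P - 5 t\right) = -24 + P - 5 t$)
$T = 35$
$l = 2 \sqrt{14}$ ($l = \sqrt{69 - 13} = \sqrt{56} = 2 \sqrt{14} \approx 7.4833$)
$l \left(T + 98\right) = 2 \sqrt{14} \left(35 + 98\right) = 2 \sqrt{14} \cdot 133 = 266 \sqrt{14}$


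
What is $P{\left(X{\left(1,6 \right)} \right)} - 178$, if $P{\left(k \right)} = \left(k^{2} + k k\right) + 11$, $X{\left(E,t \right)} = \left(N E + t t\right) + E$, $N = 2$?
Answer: $2875$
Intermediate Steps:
$X{\left(E,t \right)} = t^{2} + 3 E$ ($X{\left(E,t \right)} = \left(2 E + t t\right) + E = \left(2 E + t^{2}\right) + E = \left(t^{2} + 2 E\right) + E = t^{2} + 3 E$)
$P{\left(k \right)} = 11 + 2 k^{2}$ ($P{\left(k \right)} = \left(k^{2} + k^{2}\right) + 11 = 2 k^{2} + 11 = 11 + 2 k^{2}$)
$P{\left(X{\left(1,6 \right)} \right)} - 178 = \left(11 + 2 \left(6^{2} + 3 \cdot 1\right)^{2}\right) - 178 = \left(11 + 2 \left(36 + 3\right)^{2}\right) + \left(-211 + 33\right) = \left(11 + 2 \cdot 39^{2}\right) - 178 = \left(11 + 2 \cdot 1521\right) - 178 = \left(11 + 3042\right) - 178 = 3053 - 178 = 2875$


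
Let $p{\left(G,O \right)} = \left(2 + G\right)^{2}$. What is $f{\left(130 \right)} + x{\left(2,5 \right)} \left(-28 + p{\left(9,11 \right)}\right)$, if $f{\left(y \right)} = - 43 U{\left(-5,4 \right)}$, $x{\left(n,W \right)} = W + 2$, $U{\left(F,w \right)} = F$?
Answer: $866$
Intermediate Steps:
$x{\left(n,W \right)} = 2 + W$
$f{\left(y \right)} = 215$ ($f{\left(y \right)} = \left(-43\right) \left(-5\right) = 215$)
$f{\left(130 \right)} + x{\left(2,5 \right)} \left(-28 + p{\left(9,11 \right)}\right) = 215 + \left(2 + 5\right) \left(-28 + \left(2 + 9\right)^{2}\right) = 215 + 7 \left(-28 + 11^{2}\right) = 215 + 7 \left(-28 + 121\right) = 215 + 7 \cdot 93 = 215 + 651 = 866$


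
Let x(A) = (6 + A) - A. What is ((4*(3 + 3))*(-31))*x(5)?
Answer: -4464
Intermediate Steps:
x(A) = 6
((4*(3 + 3))*(-31))*x(5) = ((4*(3 + 3))*(-31))*6 = ((4*6)*(-31))*6 = (24*(-31))*6 = -744*6 = -4464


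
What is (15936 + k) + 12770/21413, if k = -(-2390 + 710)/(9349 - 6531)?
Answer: 480839713162/30170917 ≈ 15937.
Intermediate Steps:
k = 840/1409 (k = -(-1680)/2818 = -1*(-840/1409) = 840/1409 ≈ 0.59617)
(15936 + k) + 12770/21413 = (15936 + 840/1409) + 12770/21413 = 22454664/1409 + 12770*(1/21413) = 22454664/1409 + 12770/21413 = 480839713162/30170917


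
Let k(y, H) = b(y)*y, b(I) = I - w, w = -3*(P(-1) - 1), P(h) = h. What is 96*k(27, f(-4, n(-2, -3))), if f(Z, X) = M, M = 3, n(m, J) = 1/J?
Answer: 54432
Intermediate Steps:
w = 6 (w = -3*(-1 - 1) = -3*(-2) = 6)
b(I) = -6 + I (b(I) = I - 1*6 = I - 6 = -6 + I)
f(Z, X) = 3
k(y, H) = y*(-6 + y) (k(y, H) = (-6 + y)*y = y*(-6 + y))
96*k(27, f(-4, n(-2, -3))) = 96*(27*(-6 + 27)) = 96*(27*21) = 96*567 = 54432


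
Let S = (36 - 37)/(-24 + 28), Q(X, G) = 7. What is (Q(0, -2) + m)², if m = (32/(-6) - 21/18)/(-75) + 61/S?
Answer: 1262878369/22500 ≈ 56128.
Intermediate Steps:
S = -¼ (S = -1/4 = -1*¼ = -¼ ≈ -0.25000)
m = -36587/150 (m = (32/(-6) - 21/18)/(-75) + 61/(-¼) = (32*(-⅙) - 21*1/18)*(-1/75) + 61*(-4) = (-16/3 - 7/6)*(-1/75) - 244 = -13/2*(-1/75) - 244 = 13/150 - 244 = -36587/150 ≈ -243.91)
(Q(0, -2) + m)² = (7 - 36587/150)² = (-35537/150)² = 1262878369/22500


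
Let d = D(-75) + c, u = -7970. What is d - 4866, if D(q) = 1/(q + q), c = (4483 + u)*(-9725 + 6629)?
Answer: 1618632899/150 ≈ 1.0791e+7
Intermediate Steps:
c = 10795752 (c = (4483 - 7970)*(-9725 + 6629) = -3487*(-3096) = 10795752)
D(q) = 1/(2*q)
d = 1619362799/150 (d = (½)/(-75) + 10795752 = (½)*(-1/75) + 10795752 = -1/150 + 10795752 = 1619362799/150 ≈ 1.0796e+7)
d - 4866 = 1619362799/150 - 4866 = 1618632899/150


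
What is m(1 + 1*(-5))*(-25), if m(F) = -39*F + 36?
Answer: -4800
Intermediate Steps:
m(F) = 36 - 39*F
m(1 + 1*(-5))*(-25) = (36 - 39*(1 + 1*(-5)))*(-25) = (36 - 39*(1 - 5))*(-25) = (36 - 39*(-4))*(-25) = (36 + 156)*(-25) = 192*(-25) = -4800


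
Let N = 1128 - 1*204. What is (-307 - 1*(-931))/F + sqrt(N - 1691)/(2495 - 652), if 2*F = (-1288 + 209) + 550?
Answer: -1248/529 + I*sqrt(767)/1843 ≈ -2.3592 + 0.015027*I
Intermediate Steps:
N = 924 (N = 1128 - 204 = 924)
F = -529/2 (F = ((-1288 + 209) + 550)/2 = (-1079 + 550)/2 = (1/2)*(-529) = -529/2 ≈ -264.50)
(-307 - 1*(-931))/F + sqrt(N - 1691)/(2495 - 652) = (-307 - 1*(-931))/(-529/2) + sqrt(924 - 1691)/(2495 - 652) = (-307 + 931)*(-2/529) + sqrt(-767)/1843 = 624*(-2/529) + (I*sqrt(767))*(1/1843) = -1248/529 + I*sqrt(767)/1843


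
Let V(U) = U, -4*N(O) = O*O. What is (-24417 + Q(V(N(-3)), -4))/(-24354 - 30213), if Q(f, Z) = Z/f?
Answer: 219737/491103 ≈ 0.44744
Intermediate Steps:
N(O) = -O²/4 (N(O) = -O*O/4 = -O²/4)
(-24417 + Q(V(N(-3)), -4))/(-24354 - 30213) = (-24417 - 4/((-¼*(-3)²)))/(-24354 - 30213) = (-24417 - 4/((-¼*9)))/(-54567) = (-24417 - 4/(-9/4))*(-1/54567) = (-24417 - 4*(-4/9))*(-1/54567) = (-24417 + 16/9)*(-1/54567) = -219737/9*(-1/54567) = 219737/491103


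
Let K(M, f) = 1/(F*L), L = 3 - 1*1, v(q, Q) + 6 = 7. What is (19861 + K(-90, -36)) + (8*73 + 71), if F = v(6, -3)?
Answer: 41033/2 ≈ 20517.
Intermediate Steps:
v(q, Q) = 1 (v(q, Q) = -6 + 7 = 1)
F = 1
L = 2 (L = 3 - 1 = 2)
K(M, f) = ½ (K(M, f) = 1/(1*2) = 1/2 = ½)
(19861 + K(-90, -36)) + (8*73 + 71) = (19861 + ½) + (8*73 + 71) = 39723/2 + (584 + 71) = 39723/2 + 655 = 41033/2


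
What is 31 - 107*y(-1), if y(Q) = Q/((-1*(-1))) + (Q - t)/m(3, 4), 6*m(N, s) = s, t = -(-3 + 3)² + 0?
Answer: 597/2 ≈ 298.50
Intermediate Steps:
t = 0 (t = -1*0² + 0 = -1*0 + 0 = 0 + 0 = 0)
m(N, s) = s/6
y(Q) = 5*Q/2 (y(Q) = Q/((-1*(-1))) + (Q - 1*0)/(((⅙)*4)) = Q/1 + (Q + 0)/(⅔) = Q*1 + Q*(3/2) = Q + 3*Q/2 = 5*Q/2)
31 - 107*y(-1) = 31 - 535*(-1)/2 = 31 - 107*(-5/2) = 31 + 535/2 = 597/2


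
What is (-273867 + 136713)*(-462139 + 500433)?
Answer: -5252175276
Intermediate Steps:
(-273867 + 136713)*(-462139 + 500433) = -137154*38294 = -5252175276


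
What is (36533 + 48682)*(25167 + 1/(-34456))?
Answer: 73894540977465/34456 ≈ 2.1446e+9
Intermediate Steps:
(36533 + 48682)*(25167 + 1/(-34456)) = 85215*(25167 - 1/34456) = 85215*(867154151/34456) = 73894540977465/34456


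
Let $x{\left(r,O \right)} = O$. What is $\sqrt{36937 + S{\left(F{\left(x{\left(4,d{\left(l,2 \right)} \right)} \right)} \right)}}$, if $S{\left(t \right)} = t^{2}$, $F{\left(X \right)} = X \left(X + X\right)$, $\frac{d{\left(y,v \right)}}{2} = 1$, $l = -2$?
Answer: $\sqrt{37001} \approx 192.36$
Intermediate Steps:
$d{\left(y,v \right)} = 2$ ($d{\left(y,v \right)} = 2 \cdot 1 = 2$)
$F{\left(X \right)} = 2 X^{2}$ ($F{\left(X \right)} = X 2 X = 2 X^{2}$)
$\sqrt{36937 + S{\left(F{\left(x{\left(4,d{\left(l,2 \right)} \right)} \right)} \right)}} = \sqrt{36937 + \left(2 \cdot 2^{2}\right)^{2}} = \sqrt{36937 + \left(2 \cdot 4\right)^{2}} = \sqrt{36937 + 8^{2}} = \sqrt{36937 + 64} = \sqrt{37001}$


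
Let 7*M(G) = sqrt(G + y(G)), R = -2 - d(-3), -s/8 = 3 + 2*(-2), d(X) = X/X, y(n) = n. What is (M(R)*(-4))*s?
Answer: -32*I*sqrt(6)/7 ≈ -11.198*I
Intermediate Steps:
d(X) = 1
s = 8 (s = -8*(3 + 2*(-2)) = -8*(3 - 4) = -8*(-1) = 8)
R = -3 (R = -2 - 1*1 = -2 - 1 = -3)
M(G) = sqrt(2)*sqrt(G)/7 (M(G) = sqrt(G + G)/7 = sqrt(2*G)/7 = (sqrt(2)*sqrt(G))/7 = sqrt(2)*sqrt(G)/7)
(M(R)*(-4))*s = ((sqrt(2)*sqrt(-3)/7)*(-4))*8 = ((sqrt(2)*(I*sqrt(3))/7)*(-4))*8 = ((I*sqrt(6)/7)*(-4))*8 = -4*I*sqrt(6)/7*8 = -32*I*sqrt(6)/7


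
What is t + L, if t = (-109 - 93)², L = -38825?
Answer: 1979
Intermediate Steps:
t = 40804 (t = (-202)² = 40804)
t + L = 40804 - 38825 = 1979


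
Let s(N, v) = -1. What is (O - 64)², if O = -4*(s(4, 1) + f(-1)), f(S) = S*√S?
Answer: 3584 - 480*I ≈ 3584.0 - 480.0*I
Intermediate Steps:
f(S) = S^(3/2)
O = 4 + 4*I (O = -4*(-1 + (-1)^(3/2)) = -4*(-1 - I) = 4 + 4*I ≈ 4.0 + 4.0*I)
(O - 64)² = ((4 + 4*I) - 64)² = (-60 + 4*I)²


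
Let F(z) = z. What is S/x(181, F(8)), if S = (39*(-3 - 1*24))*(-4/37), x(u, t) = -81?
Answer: -52/37 ≈ -1.4054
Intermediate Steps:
S = 4212/37 (S = (39*(-3 - 24))*(-4*1/37) = (39*(-27))*(-4/37) = -1053*(-4/37) = 4212/37 ≈ 113.84)
S/x(181, F(8)) = (4212/37)/(-81) = (4212/37)*(-1/81) = -52/37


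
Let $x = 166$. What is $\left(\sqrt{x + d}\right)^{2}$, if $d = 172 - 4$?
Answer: $334$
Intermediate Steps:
$d = 168$ ($d = 172 - 4 = 168$)
$\left(\sqrt{x + d}\right)^{2} = \left(\sqrt{166 + 168}\right)^{2} = \left(\sqrt{334}\right)^{2} = 334$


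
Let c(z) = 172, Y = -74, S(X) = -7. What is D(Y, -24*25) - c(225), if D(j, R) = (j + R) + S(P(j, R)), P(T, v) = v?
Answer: -853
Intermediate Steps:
D(j, R) = -7 + R + j (D(j, R) = (j + R) - 7 = (R + j) - 7 = -7 + R + j)
D(Y, -24*25) - c(225) = (-7 - 24*25 - 74) - 1*172 = (-7 - 600 - 74) - 172 = -681 - 172 = -853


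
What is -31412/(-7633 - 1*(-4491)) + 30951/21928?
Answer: 393025189/34448888 ≈ 11.409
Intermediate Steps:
-31412/(-7633 - 1*(-4491)) + 30951/21928 = -31412/(-7633 + 4491) + 30951*(1/21928) = -31412/(-3142) + 30951/21928 = -31412*(-1/3142) + 30951/21928 = 15706/1571 + 30951/21928 = 393025189/34448888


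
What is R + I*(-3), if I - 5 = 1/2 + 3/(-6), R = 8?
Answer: -7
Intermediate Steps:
I = 5 (I = 5 + (1/2 + 3/(-6)) = 5 + (1*(½) + 3*(-⅙)) = 5 + (½ - ½) = 5 + 0 = 5)
R + I*(-3) = 8 + 5*(-3) = 8 - 15 = -7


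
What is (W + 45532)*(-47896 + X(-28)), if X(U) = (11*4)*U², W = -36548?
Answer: -120385600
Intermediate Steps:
X(U) = 44*U²
(W + 45532)*(-47896 + X(-28)) = (-36548 + 45532)*(-47896 + 44*(-28)²) = 8984*(-47896 + 44*784) = 8984*(-47896 + 34496) = 8984*(-13400) = -120385600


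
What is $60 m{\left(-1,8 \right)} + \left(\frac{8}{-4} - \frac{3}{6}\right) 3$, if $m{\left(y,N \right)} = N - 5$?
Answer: $\frac{345}{2} \approx 172.5$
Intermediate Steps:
$m{\left(y,N \right)} = -5 + N$
$60 m{\left(-1,8 \right)} + \left(\frac{8}{-4} - \frac{3}{6}\right) 3 = 60 \left(-5 + 8\right) + \left(\frac{8}{-4} - \frac{3}{6}\right) 3 = 60 \cdot 3 + \left(8 \left(- \frac{1}{4}\right) - \frac{1}{2}\right) 3 = 180 + \left(-2 - \frac{1}{2}\right) 3 = 180 - \frac{15}{2} = \frac{345}{2}$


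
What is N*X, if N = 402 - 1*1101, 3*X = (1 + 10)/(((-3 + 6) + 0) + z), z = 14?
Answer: -2563/17 ≈ -150.76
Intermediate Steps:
X = 11/51 (X = ((1 + 10)/(((-3 + 6) + 0) + 14))/3 = (11/((3 + 0) + 14))/3 = (11/(3 + 14))/3 = (11/17)/3 = (11*(1/17))/3 = (1/3)*(11/17) = 11/51 ≈ 0.21569)
N = -699 (N = 402 - 1101 = -699)
N*X = -699*11/51 = -2563/17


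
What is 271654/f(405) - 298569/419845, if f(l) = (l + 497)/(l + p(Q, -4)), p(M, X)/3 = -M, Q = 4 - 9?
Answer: 23950905807681/189350095 ≈ 1.2649e+5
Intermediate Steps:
Q = -5
p(M, X) = -3*M (p(M, X) = 3*(-M) = -3*M)
f(l) = (497 + l)/(15 + l) (f(l) = (l + 497)/(l - 3*(-5)) = (497 + l)/(l + 15) = (497 + l)/(15 + l))
271654/f(405) - 298569/419845 = 271654/(((497 + 405)/(15 + 405))) - 298569/419845 = 271654/((902/420)) - 298569*1/419845 = 271654/(((1/420)*902)) - 298569/419845 = 271654/(451/210) - 298569/419845 = 271654*(210/451) - 298569/419845 = 57047340/451 - 298569/419845 = 23950905807681/189350095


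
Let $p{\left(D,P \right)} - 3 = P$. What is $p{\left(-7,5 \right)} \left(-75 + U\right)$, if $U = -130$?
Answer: $-1640$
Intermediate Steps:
$p{\left(D,P \right)} = 3 + P$
$p{\left(-7,5 \right)} \left(-75 + U\right) = \left(3 + 5\right) \left(-75 - 130\right) = 8 \left(-205\right) = -1640$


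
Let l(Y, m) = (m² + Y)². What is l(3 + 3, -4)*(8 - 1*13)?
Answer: -2420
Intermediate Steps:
l(Y, m) = (Y + m²)²
l(3 + 3, -4)*(8 - 1*13) = ((3 + 3) + (-4)²)²*(8 - 1*13) = (6 + 16)²*(8 - 13) = 22²*(-5) = 484*(-5) = -2420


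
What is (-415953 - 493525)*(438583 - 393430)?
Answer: -41065660134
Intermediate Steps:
(-415953 - 493525)*(438583 - 393430) = -909478*45153 = -41065660134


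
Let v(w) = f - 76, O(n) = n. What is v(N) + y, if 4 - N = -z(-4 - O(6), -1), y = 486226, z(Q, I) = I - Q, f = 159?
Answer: 486309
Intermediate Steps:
N = 13 (N = 4 - (-1)*(-1 - (-4 - 1*6)) = 4 - (-1)*(-1 - (-4 - 6)) = 4 - (-1)*(-1 - 1*(-10)) = 4 - (-1)*(-1 + 10) = 4 - (-1)*9 = 4 - 1*(-9) = 4 + 9 = 13)
v(w) = 83 (v(w) = 159 - 76 = 83)
v(N) + y = 83 + 486226 = 486309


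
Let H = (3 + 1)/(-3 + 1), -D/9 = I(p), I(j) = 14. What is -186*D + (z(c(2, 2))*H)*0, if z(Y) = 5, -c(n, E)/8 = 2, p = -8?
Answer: 23436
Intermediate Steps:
c(n, E) = -16 (c(n, E) = -8*2 = -16)
D = -126 (D = -9*14 = -126)
H = -2 (H = 4/(-2) = 4*(-1/2) = -2)
-186*D + (z(c(2, 2))*H)*0 = -186*(-126) + (5*(-2))*0 = 23436 - 10*0 = 23436 + 0 = 23436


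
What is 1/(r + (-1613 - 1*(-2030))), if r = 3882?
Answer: 1/4299 ≈ 0.00023261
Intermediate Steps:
1/(r + (-1613 - 1*(-2030))) = 1/(3882 + (-1613 - 1*(-2030))) = 1/(3882 + (-1613 + 2030)) = 1/(3882 + 417) = 1/4299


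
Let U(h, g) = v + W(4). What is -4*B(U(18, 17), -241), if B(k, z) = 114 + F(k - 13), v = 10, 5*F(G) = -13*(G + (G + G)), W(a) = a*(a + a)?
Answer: 2244/5 ≈ 448.80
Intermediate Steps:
W(a) = 2*a**2 (W(a) = a*(2*a) = 2*a**2)
F(G) = -39*G/5 (F(G) = (-13*(G + (G + G)))/5 = (-13*(G + 2*G))/5 = (-39*G)/5 = -39*G/5)
U(h, g) = 42 (U(h, g) = 10 + 2*4**2 = 10 + 2*16 = 10 + 32 = 42)
B(k, z) = 1077/5 - 39*k/5 (B(k, z) = 114 - 39*(k - 13)/5 = 114 - 39*(-13 + k)/5 = 114 + (507/5 - 39*k/5) = 1077/5 - 39*k/5)
-4*B(U(18, 17), -241) = -4*(1077/5 - 39/5*42) = -4*(1077/5 - 1638/5) = -4*(-561/5) = 2244/5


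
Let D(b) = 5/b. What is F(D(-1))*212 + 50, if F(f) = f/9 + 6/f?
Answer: -14498/45 ≈ -322.18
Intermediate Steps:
F(f) = 6/f + f/9 (F(f) = f*(⅑) + 6/f = f/9 + 6/f = 6/f + f/9)
F(D(-1))*212 + 50 = (6/((5/(-1))) + (5/(-1))/9)*212 + 50 = (6/((5*(-1))) + (5*(-1))/9)*212 + 50 = (6/(-5) + (⅑)*(-5))*212 + 50 = (6*(-⅕) - 5/9)*212 + 50 = (-6/5 - 5/9)*212 + 50 = -79/45*212 + 50 = -16748/45 + 50 = -14498/45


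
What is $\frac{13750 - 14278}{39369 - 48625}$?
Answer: $\frac{66}{1157} \approx 0.057044$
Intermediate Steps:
$\frac{13750 - 14278}{39369 - 48625} = - \frac{528}{-9256} = \left(-528\right) \left(- \frac{1}{9256}\right) = \frac{66}{1157}$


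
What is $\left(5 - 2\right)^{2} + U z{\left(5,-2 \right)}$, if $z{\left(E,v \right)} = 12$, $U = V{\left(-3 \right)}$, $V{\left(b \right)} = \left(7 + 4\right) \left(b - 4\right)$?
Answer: $-915$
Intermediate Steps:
$V{\left(b \right)} = -44 + 11 b$ ($V{\left(b \right)} = 11 \left(-4 + b\right) = -44 + 11 b$)
$U = -77$ ($U = -44 + 11 \left(-3\right) = -44 - 33 = -77$)
$\left(5 - 2\right)^{2} + U z{\left(5,-2 \right)} = \left(5 - 2\right)^{2} - 924 = 3^{2} - 924 = 9 - 924 = -915$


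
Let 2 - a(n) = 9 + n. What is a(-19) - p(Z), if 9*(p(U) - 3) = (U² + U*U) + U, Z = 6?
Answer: ⅓ ≈ 0.33333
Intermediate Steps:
a(n) = -7 - n (a(n) = 2 - (9 + n) = 2 + (-9 - n) = -7 - n)
p(U) = 3 + U/9 + 2*U²/9 (p(U) = 3 + ((U² + U*U) + U)/9 = 3 + ((U² + U²) + U)/9 = 3 + (2*U² + U)/9 = 3 + (U + 2*U²)/9 = 3 + (U/9 + 2*U²/9) = 3 + U/9 + 2*U²/9)
a(-19) - p(Z) = (-7 - 1*(-19)) - (3 + (⅑)*6 + (2/9)*6²) = (-7 + 19) - (3 + ⅔ + (2/9)*36) = 12 - (3 + ⅔ + 8) = 12 - 1*35/3 = 12 - 35/3 = ⅓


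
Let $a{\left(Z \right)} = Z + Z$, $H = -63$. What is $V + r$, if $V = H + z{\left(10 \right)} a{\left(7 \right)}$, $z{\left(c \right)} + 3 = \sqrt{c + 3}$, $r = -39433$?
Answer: $-39538 + 14 \sqrt{13} \approx -39488.0$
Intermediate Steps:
$a{\left(Z \right)} = 2 Z$
$z{\left(c \right)} = -3 + \sqrt{3 + c}$ ($z{\left(c \right)} = -3 + \sqrt{c + 3} = -3 + \sqrt{3 + c}$)
$V = -105 + 14 \sqrt{13}$ ($V = -63 + \left(-3 + \sqrt{3 + 10}\right) 2 \cdot 7 = -63 + \left(-3 + \sqrt{13}\right) 14 = -63 - \left(42 - 14 \sqrt{13}\right) = -105 + 14 \sqrt{13} \approx -54.522$)
$V + r = \left(-105 + 14 \sqrt{13}\right) - 39433 = -39538 + 14 \sqrt{13}$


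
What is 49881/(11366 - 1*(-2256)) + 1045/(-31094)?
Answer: 54884458/15127231 ≈ 3.6282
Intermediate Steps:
49881/(11366 - 1*(-2256)) + 1045/(-31094) = 49881/(11366 + 2256) + 1045*(-1/31094) = 49881/13622 - 1045/31094 = 54884458/15127231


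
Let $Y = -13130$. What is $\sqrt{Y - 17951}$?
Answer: $i \sqrt{31081} \approx 176.3 i$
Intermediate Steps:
$\sqrt{Y - 17951} = \sqrt{-13130 - 17951} = \sqrt{-31081} = i \sqrt{31081}$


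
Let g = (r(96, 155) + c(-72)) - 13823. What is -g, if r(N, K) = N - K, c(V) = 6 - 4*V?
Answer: 13588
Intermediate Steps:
g = -13588 (g = ((96 - 1*155) + (6 - 4*(-72))) - 13823 = ((96 - 155) + (6 + 288)) - 13823 = (-59 + 294) - 13823 = 235 - 13823 = -13588)
-g = -1*(-13588) = 13588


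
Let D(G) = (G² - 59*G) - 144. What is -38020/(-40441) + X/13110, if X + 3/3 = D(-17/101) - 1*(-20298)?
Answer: 2680521719269/1081676316702 ≈ 2.4781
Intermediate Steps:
D(G) = -144 + G² - 59*G
X = 205682345/10201 (X = -1 + ((-144 + (-17/101)² - (-1003)/101) - 1*(-20298)) = -1 + ((-144 + (-17*1/101)² - (-1003)/101) + 20298) = -1 + ((-144 + (-17/101)² - 59*(-17/101)) + 20298) = -1 + ((-144 + 289/10201 + 1003/101) + 20298) = -1 + (-1367352/10201 + 20298) = -1 + 205692546/10201 = 205682345/10201 ≈ 20163.)
-38020/(-40441) + X/13110 = -38020/(-40441) + (205682345/10201)/13110 = -38020*(-1/40441) + (205682345/10201)*(1/13110) = 38020/40441 + 41136469/26747022 = 2680521719269/1081676316702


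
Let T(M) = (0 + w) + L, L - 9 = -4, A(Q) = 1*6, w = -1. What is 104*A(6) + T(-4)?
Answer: 628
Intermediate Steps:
A(Q) = 6
L = 5 (L = 9 - 4 = 5)
T(M) = 4 (T(M) = (0 - 1) + 5 = -1 + 5 = 4)
104*A(6) + T(-4) = 104*6 + 4 = 624 + 4 = 628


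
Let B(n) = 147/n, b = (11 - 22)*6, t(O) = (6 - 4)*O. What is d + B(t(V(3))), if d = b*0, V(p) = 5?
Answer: 147/10 ≈ 14.700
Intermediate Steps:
t(O) = 2*O
b = -66 (b = -11*6 = -66)
d = 0 (d = -66*0 = 0)
d + B(t(V(3))) = 0 + 147/((2*5)) = 0 + 147/10 = 147/10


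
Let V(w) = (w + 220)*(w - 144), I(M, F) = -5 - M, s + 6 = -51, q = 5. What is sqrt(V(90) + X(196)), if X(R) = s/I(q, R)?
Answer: 11*I*sqrt(13830)/10 ≈ 129.36*I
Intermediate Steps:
s = -57 (s = -6 - 51 = -57)
V(w) = (-144 + w)*(220 + w) (V(w) = (220 + w)*(-144 + w) = (-144 + w)*(220 + w))
X(R) = 57/10 (X(R) = -57/(-5 - 1*5) = -57/(-5 - 5) = -57/(-10) = -57*(-1/10) = 57/10)
sqrt(V(90) + X(196)) = sqrt((-31680 + 90**2 + 76*90) + 57/10) = sqrt((-31680 + 8100 + 6840) + 57/10) = sqrt(-16740 + 57/10) = sqrt(-167343/10) = 11*I*sqrt(13830)/10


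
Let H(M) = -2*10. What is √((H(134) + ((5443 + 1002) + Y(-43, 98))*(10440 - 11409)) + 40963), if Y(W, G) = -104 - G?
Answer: 2*I*√1502131 ≈ 2451.2*I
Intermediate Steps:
H(M) = -20
√((H(134) + ((5443 + 1002) + Y(-43, 98))*(10440 - 11409)) + 40963) = √((-20 + ((5443 + 1002) + (-104 - 1*98))*(10440 - 11409)) + 40963) = √((-20 + (6445 + (-104 - 98))*(-969)) + 40963) = √((-20 + (6445 - 202)*(-969)) + 40963) = √((-20 + 6243*(-969)) + 40963) = √((-20 - 6049467) + 40963) = √(-6049487 + 40963) = √(-6008524) = 2*I*√1502131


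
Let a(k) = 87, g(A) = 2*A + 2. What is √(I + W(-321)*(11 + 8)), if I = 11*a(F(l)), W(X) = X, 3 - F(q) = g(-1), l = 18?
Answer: I*√5142 ≈ 71.708*I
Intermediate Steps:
g(A) = 2 + 2*A
F(q) = 3 (F(q) = 3 - (2 + 2*(-1)) = 3 - (2 - 2) = 3 - 1*0 = 3 + 0 = 3)
I = 957 (I = 11*87 = 957)
√(I + W(-321)*(11 + 8)) = √(957 - 321*(11 + 8)) = √(957 - 321*19) = √(957 - 6099) = √(-5142) = I*√5142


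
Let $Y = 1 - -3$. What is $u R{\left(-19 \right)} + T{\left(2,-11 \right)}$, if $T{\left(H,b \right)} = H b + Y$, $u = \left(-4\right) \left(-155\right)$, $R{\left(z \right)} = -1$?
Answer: $-638$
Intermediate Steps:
$Y = 4$ ($Y = 1 + 3 = 4$)
$u = 620$
$T{\left(H,b \right)} = 4 + H b$ ($T{\left(H,b \right)} = H b + 4 = 4 + H b$)
$u R{\left(-19 \right)} + T{\left(2,-11 \right)} = 620 \left(-1\right) + \left(4 + 2 \left(-11\right)\right) = -620 + \left(4 - 22\right) = -620 - 18 = -638$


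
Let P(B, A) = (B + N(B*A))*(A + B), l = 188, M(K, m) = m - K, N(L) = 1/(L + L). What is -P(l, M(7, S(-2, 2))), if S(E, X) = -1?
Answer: -25447635/752 ≈ -33840.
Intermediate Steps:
N(L) = 1/(2*L)
P(B, A) = (A + B)*(B + 1/(2*A*B)) (P(B, A) = (B + 1/(2*((B*A))))*(A + B) = (B + 1/(2*((A*B))))*(A + B) = (B + (1/(A*B))/2)*(A + B) = (B + 1/(2*A*B))*(A + B) = (A + B)*(B + 1/(2*A*B)))
-P(l, M(7, S(-2, 2))) = -(188**2 + 1/(2*(-1 - 1*7)) + (1/2)/188 + (-1 - 1*7)*188) = -(35344 + 1/(2*(-1 - 7)) + (1/2)*(1/188) + (-1 - 7)*188) = -(35344 + (1/2)/(-8) + 1/376 - 8*188) = -(35344 + (1/2)*(-1/8) + 1/376 - 1504) = -(35344 - 1/16 + 1/376 - 1504) = -1*25447635/752 = -25447635/752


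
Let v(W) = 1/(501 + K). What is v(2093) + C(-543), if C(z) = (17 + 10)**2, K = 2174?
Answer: 1950076/2675 ≈ 729.00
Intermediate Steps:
C(z) = 729 (C(z) = 27**2 = 729)
v(W) = 1/2675 (v(W) = 1/(501 + 2174) = 1/2675)
v(2093) + C(-543) = 1/2675 + 729 = 1950076/2675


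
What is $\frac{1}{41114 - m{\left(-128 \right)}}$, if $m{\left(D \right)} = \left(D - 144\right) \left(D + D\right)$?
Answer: $- \frac{1}{28518} \approx -3.5066 \cdot 10^{-5}$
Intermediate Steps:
$m{\left(D \right)} = 2 D \left(-144 + D\right)$ ($m{\left(D \right)} = \left(-144 + D\right) 2 D = 2 D \left(-144 + D\right)$)
$\frac{1}{41114 - m{\left(-128 \right)}} = \frac{1}{41114 - 2 \left(-128\right) \left(-144 - 128\right)} = \frac{1}{41114 - 2 \left(-128\right) \left(-272\right)} = \frac{1}{41114 - 69632} = \frac{1}{-28518} = - \frac{1}{28518}$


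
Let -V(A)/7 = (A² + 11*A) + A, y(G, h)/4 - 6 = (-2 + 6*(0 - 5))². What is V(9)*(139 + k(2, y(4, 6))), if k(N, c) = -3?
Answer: -179928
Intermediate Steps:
y(G, h) = 4120 (y(G, h) = 24 + 4*(-2 + 6*(0 - 5))² = 24 + 4*(-2 + 6*(-5))² = 24 + 4*(-2 - 30)² = 24 + 4*(-32)² = 24 + 4*1024 = 24 + 4096 = 4120)
V(A) = -84*A - 7*A² (V(A) = -7*((A² + 11*A) + A) = -7*(A² + 12*A) = -84*A - 7*A²)
V(9)*(139 + k(2, y(4, 6))) = (-7*9*(12 + 9))*(139 - 3) = -7*9*21*136 = -1323*136 = -179928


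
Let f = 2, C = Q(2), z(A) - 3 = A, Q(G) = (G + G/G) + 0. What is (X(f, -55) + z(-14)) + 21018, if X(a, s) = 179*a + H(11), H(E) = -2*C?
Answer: 21359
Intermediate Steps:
Q(G) = 1 + G (Q(G) = (G + 1) + 0 = (1 + G) + 0 = 1 + G)
z(A) = 3 + A
C = 3 (C = 1 + 2 = 3)
H(E) = -6 (H(E) = -2*3 = -6)
X(a, s) = -6 + 179*a (X(a, s) = 179*a - 6 = -6 + 179*a)
(X(f, -55) + z(-14)) + 21018 = ((-6 + 179*2) + (3 - 14)) + 21018 = ((-6 + 358) - 11) + 21018 = (352 - 11) + 21018 = 341 + 21018 = 21359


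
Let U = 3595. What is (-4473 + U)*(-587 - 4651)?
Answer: 4598964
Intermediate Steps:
(-4473 + U)*(-587 - 4651) = (-4473 + 3595)*(-587 - 4651) = -878*(-5238) = 4598964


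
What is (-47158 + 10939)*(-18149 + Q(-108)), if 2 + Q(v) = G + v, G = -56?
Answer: 663350985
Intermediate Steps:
Q(v) = -58 + v (Q(v) = -2 + (-56 + v) = -58 + v)
(-47158 + 10939)*(-18149 + Q(-108)) = (-47158 + 10939)*(-18149 + (-58 - 108)) = -36219*(-18149 - 166) = -36219*(-18315) = 663350985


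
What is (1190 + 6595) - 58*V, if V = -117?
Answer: 14571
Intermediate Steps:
(1190 + 6595) - 58*V = (1190 + 6595) - 58*(-117) = 7785 + 6786 = 14571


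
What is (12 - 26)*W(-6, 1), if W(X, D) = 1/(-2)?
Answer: 7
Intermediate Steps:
W(X, D) = -½
(12 - 26)*W(-6, 1) = (12 - 26)*(-½) = -14*(-½) = 7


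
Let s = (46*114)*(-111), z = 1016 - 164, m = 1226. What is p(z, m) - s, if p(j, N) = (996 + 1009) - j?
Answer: 583237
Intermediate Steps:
z = 852
p(j, N) = 2005 - j
s = -582084 (s = 5244*(-111) = -582084)
p(z, m) - s = (2005 - 1*852) - 1*(-582084) = (2005 - 852) + 582084 = 1153 + 582084 = 583237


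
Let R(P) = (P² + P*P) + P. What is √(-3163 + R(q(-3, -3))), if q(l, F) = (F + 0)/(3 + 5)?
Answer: I*√202438/8 ≈ 56.241*I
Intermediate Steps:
q(l, F) = F/8
R(P) = P + 2*P² (R(P) = (P² + P²) + P = 2*P² + P = P + 2*P²)
√(-3163 + R(q(-3, -3))) = √(-3163 + ((⅛)*(-3))*(1 + 2*((⅛)*(-3)))) = √(-3163 - 3*(1 + 2*(-3/8))/8) = √(-3163 - 3*(1 - ¾)/8) = √(-3163 - 3/8*¼) = √(-3163 - 3/32) = √(-101219/32) = I*√202438/8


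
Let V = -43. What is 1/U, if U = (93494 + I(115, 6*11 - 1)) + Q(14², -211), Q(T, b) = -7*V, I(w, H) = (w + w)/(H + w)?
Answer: 18/1688333 ≈ 1.0661e-5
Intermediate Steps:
I(w, H) = 2*w/(H + w) (I(w, H) = (2*w)/(H + w) = 2*w/(H + w))
Q(T, b) = 301 (Q(T, b) = -7*(-43) = 301)
U = 1688333/18 (U = (93494 + 2*115/((6*11 - 1) + 115)) + 301 = (93494 + 2*115/((66 - 1) + 115)) + 301 = (93494 + 2*115/(65 + 115)) + 301 = (93494 + 2*115/180) + 301 = (93494 + 2*115*(1/180)) + 301 = (93494 + 23/18) + 301 = 1682915/18 + 301 = 1688333/18 ≈ 93796.)
1/U = 1/(1688333/18) = 18/1688333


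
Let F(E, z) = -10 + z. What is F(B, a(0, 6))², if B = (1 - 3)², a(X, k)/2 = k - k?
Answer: 100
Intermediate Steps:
a(X, k) = 0 (a(X, k) = 2*(k - k) = 2*0 = 0)
B = 4 (B = (-2)² = 4)
F(B, a(0, 6))² = (-10 + 0)² = (-10)² = 100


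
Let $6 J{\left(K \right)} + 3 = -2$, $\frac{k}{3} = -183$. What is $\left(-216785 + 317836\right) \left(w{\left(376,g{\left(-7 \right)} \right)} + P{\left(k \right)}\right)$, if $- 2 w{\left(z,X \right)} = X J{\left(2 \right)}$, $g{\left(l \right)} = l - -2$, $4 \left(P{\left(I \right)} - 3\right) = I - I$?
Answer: $\frac{1111561}{12} \approx 92630.0$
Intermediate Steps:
$k = -549$ ($k = 3 \left(-183\right) = -549$)
$P{\left(I \right)} = 3$ ($P{\left(I \right)} = 3 + \frac{I - I}{4} = 3 + \frac{1}{4} \cdot 0 = 3 + 0 = 3$)
$J{\left(K \right)} = - \frac{5}{6}$ ($J{\left(K \right)} = - \frac{1}{2} + \frac{1}{6} \left(-2\right) = - \frac{1}{2} - \frac{1}{3} = - \frac{5}{6}$)
$g{\left(l \right)} = 2 + l$ ($g{\left(l \right)} = l + 2 = 2 + l$)
$w{\left(z,X \right)} = \frac{5 X}{12}$ ($w{\left(z,X \right)} = - \frac{X \left(- \frac{5}{6}\right)}{2} = - \frac{\left(- \frac{5}{6}\right) X}{2} = \frac{5 X}{12}$)
$\left(-216785 + 317836\right) \left(w{\left(376,g{\left(-7 \right)} \right)} + P{\left(k \right)}\right) = \left(-216785 + 317836\right) \left(\frac{5 \left(2 - 7\right)}{12} + 3\right) = 101051 \left(\frac{5}{12} \left(-5\right) + 3\right) = 101051 \left(- \frac{25}{12} + 3\right) = 101051 \cdot \frac{11}{12} = \frac{1111561}{12}$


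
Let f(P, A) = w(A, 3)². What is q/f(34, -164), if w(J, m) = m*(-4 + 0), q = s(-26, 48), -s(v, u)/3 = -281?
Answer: 281/48 ≈ 5.8542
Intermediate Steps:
s(v, u) = 843 (s(v, u) = -3*(-281) = 843)
q = 843
w(J, m) = -4*m (w(J, m) = m*(-4) = -4*m)
f(P, A) = 144 (f(P, A) = (-4*3)² = (-12)² = 144)
q/f(34, -164) = 843/144 = 843*(1/144) = 281/48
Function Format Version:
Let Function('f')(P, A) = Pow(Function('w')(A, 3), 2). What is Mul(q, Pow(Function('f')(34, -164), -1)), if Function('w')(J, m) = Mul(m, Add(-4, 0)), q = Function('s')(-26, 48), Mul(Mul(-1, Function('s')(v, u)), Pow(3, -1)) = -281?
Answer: Rational(281, 48) ≈ 5.8542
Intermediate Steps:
Function('s')(v, u) = 843 (Function('s')(v, u) = Mul(-3, -281) = 843)
q = 843
Function('w')(J, m) = Mul(-4, m) (Function('w')(J, m) = Mul(m, -4) = Mul(-4, m))
Function('f')(P, A) = 144 (Function('f')(P, A) = Pow(Mul(-4, 3), 2) = Pow(-12, 2) = 144)
Mul(q, Pow(Function('f')(34, -164), -1)) = Mul(843, Pow(144, -1)) = Mul(843, Rational(1, 144)) = Rational(281, 48)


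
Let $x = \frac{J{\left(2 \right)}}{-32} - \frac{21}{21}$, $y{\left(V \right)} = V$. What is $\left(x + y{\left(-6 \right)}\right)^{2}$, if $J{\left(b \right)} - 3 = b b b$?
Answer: $\frac{55225}{1024} \approx 53.931$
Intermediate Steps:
$J{\left(b \right)} = 3 + b^{3}$ ($J{\left(b \right)} = 3 + b b b = 3 + b^{2} b = 3 + b^{3}$)
$x = - \frac{43}{32}$ ($x = \frac{3 + 2^{3}}{-32} - \frac{21}{21} = \left(3 + 8\right) \left(- \frac{1}{32}\right) - 1 = 11 \left(- \frac{1}{32}\right) - 1 = - \frac{11}{32} - 1 = - \frac{43}{32} \approx -1.3438$)
$\left(x + y{\left(-6 \right)}\right)^{2} = \left(- \frac{43}{32} - 6\right)^{2} = \left(- \frac{235}{32}\right)^{2} = \frac{55225}{1024}$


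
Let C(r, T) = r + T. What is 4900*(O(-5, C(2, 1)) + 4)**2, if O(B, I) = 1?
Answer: 122500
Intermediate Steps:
C(r, T) = T + r
4900*(O(-5, C(2, 1)) + 4)**2 = 4900*(1 + 4)**2 = 4900*5**2 = 4900*25 = 122500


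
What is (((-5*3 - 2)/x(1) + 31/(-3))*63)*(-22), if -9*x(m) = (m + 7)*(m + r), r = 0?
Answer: -48741/4 ≈ -12185.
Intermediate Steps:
x(m) = -m*(7 + m)/9 (x(m) = -(m + 7)*(m + 0)/9 = -(7 + m)*m/9 = -m*(7 + m)/9)
(((-5*3 - 2)/x(1) + 31/(-3))*63)*(-22) = (((-5*3 - 2)/(((⅑)*1*(-7 - 1*1))) + 31/(-3))*63)*(-22) = (((-15 - 2)/(((⅑)*1*(-7 - 1))) + 31*(-⅓))*63)*(-22) = ((-17/((⅑)*1*(-8)) - 31/3)*63)*(-22) = ((-17/(-8/9) - 31/3)*63)*(-22) = ((-17*(-9/8) - 31/3)*63)*(-22) = ((153/8 - 31/3)*63)*(-22) = ((211/24)*63)*(-22) = (4431/8)*(-22) = -48741/4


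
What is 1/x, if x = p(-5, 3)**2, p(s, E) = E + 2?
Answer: 1/25 ≈ 0.040000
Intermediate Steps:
p(s, E) = 2 + E
x = 25 (x = (2 + 3)**2 = 5**2 = 25)
1/x = 1/25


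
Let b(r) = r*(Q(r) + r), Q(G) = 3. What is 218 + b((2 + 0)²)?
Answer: 246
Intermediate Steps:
b(r) = r*(3 + r)
218 + b((2 + 0)²) = 218 + (2 + 0)²*(3 + (2 + 0)²) = 218 + 2²*(3 + 2²) = 218 + 4*(3 + 4) = 218 + 4*7 = 218 + 28 = 246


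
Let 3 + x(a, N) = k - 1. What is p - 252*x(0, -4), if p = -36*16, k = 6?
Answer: -1080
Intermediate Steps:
x(a, N) = 2 (x(a, N) = -3 + (6 - 1) = -3 + 5 = 2)
p = -576
p - 252*x(0, -4) = -576 - 252*2 = -576 - 1*504 = -576 - 504 = -1080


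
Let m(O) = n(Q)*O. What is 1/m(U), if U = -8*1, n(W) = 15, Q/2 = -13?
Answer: -1/120 ≈ -0.0083333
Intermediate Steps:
Q = -26 (Q = 2*(-13) = -26)
U = -8
m(O) = 15*O
1/m(U) = 1/(15*(-8)) = 1/(-120) = -1/120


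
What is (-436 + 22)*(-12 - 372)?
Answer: 158976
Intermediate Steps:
(-436 + 22)*(-12 - 372) = -414*(-384) = 158976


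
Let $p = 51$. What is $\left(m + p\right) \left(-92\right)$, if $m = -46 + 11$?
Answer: $-1472$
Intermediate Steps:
$m = -35$
$\left(m + p\right) \left(-92\right) = \left(-35 + 51\right) \left(-92\right) = 16 \left(-92\right) = -1472$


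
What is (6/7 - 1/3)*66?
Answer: 242/7 ≈ 34.571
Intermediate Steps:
(6/7 - 1/3)*66 = (6*(⅐) - 1*⅓)*66 = (6/7 - ⅓)*66 = (11/21)*66 = 242/7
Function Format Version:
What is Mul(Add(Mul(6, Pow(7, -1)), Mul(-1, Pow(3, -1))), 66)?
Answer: Rational(242, 7) ≈ 34.571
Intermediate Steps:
Mul(Add(Mul(6, Pow(7, -1)), Mul(-1, Pow(3, -1))), 66) = Mul(Add(Mul(6, Rational(1, 7)), Mul(-1, Rational(1, 3))), 66) = Mul(Add(Rational(6, 7), Rational(-1, 3)), 66) = Mul(Rational(11, 21), 66) = Rational(242, 7)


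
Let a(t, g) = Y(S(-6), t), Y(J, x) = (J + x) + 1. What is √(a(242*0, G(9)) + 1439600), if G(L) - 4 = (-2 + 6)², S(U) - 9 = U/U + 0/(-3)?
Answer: √1439611 ≈ 1199.8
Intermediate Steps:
S(U) = 10 (S(U) = 9 + (U/U + 0/(-3)) = 9 + (1 + 0*(-⅓)) = 9 + (1 + 0) = 9 + 1 = 10)
G(L) = 20 (G(L) = 4 + (-2 + 6)² = 4 + 4² = 4 + 16 = 20)
Y(J, x) = 1 + J + x
a(t, g) = 11 + t (a(t, g) = 1 + 10 + t = 11 + t)
√(a(242*0, G(9)) + 1439600) = √((11 + 242*0) + 1439600) = √((11 + 0) + 1439600) = √(11 + 1439600) = √1439611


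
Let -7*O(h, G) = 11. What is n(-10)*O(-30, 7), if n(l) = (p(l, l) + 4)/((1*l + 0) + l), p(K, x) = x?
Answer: -33/70 ≈ -0.47143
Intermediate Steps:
O(h, G) = -11/7 (O(h, G) = -1/7*11 = -11/7)
n(l) = (4 + l)/(2*l) (n(l) = (l + 4)/((1*l + 0) + l) = (4 + l)/((l + 0) + l) = (4 + l)/(l + l) = (4 + l)/((2*l)) = (4 + l)*(1/(2*l)) = (4 + l)/(2*l))
n(-10)*O(-30, 7) = ((1/2)*(4 - 10)/(-10))*(-11/7) = ((1/2)*(-1/10)*(-6))*(-11/7) = (3/10)*(-11/7) = -33/70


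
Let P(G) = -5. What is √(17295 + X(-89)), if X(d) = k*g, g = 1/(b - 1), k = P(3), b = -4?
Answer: 4*√1081 ≈ 131.51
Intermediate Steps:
k = -5
g = -⅕ (g = 1/(-4 - 1) = 1/(-5) = -⅕ ≈ -0.20000)
X(d) = 1 (X(d) = -5*(-⅕) = 1)
√(17295 + X(-89)) = √(17295 + 1) = √17296 = 4*√1081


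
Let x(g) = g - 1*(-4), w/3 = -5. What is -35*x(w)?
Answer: 385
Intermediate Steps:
w = -15 (w = 3*(-5) = -15)
x(g) = 4 + g (x(g) = g + 4 = 4 + g)
-35*x(w) = -35*(4 - 15) = -35*(-11) = 385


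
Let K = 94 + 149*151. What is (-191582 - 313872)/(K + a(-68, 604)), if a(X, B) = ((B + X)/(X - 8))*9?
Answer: -9603626/428061 ≈ -22.435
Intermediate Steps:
K = 22593 (K = 94 + 22499 = 22593)
a(X, B) = 9*(B + X)/(-8 + X) (a(X, B) = ((B + X)/(-8 + X))*9 = 9*(B + X)/(-8 + X))
(-191582 - 313872)/(K + a(-68, 604)) = (-191582 - 313872)/(22593 + 9*(604 - 68)/(-8 - 68)) = -505454/(22593 + 9*536/(-76)) = -505454/(22593 + 9*(-1/76)*536) = -505454/(22593 - 1206/19) = -505454/428061/19 = -505454*19/428061 = -9603626/428061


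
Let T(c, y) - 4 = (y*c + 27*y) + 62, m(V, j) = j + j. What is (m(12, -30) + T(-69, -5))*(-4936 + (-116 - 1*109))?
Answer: -1114776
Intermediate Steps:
m(V, j) = 2*j
T(c, y) = 66 + 27*y + c*y (T(c, y) = 4 + ((y*c + 27*y) + 62) = 4 + ((c*y + 27*y) + 62) = 4 + ((27*y + c*y) + 62) = 4 + (62 + 27*y + c*y) = 66 + 27*y + c*y)
(m(12, -30) + T(-69, -5))*(-4936 + (-116 - 1*109)) = (2*(-30) + (66 + 27*(-5) - 69*(-5)))*(-4936 + (-116 - 1*109)) = (-60 + (66 - 135 + 345))*(-4936 + (-116 - 109)) = (-60 + 276)*(-4936 - 225) = 216*(-5161) = -1114776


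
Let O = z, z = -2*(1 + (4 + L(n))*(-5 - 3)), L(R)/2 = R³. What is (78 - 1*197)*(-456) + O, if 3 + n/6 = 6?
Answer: 240950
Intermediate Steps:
n = 18 (n = -18 + 6*6 = -18 + 36 = 18)
L(R) = 2*R³
z = 186686 (z = -2*(1 + (4 + 2*18³)*(-5 - 3)) = -2*(1 + (4 + 2*5832)*(-8)) = -2*(1 + (4 + 11664)*(-8)) = -2*(1 + 11668*(-8)) = -2*(1 - 93344) = -2*(-93343) = 186686)
O = 186686
(78 - 1*197)*(-456) + O = (78 - 1*197)*(-456) + 186686 = (78 - 197)*(-456) + 186686 = -119*(-456) + 186686 = 54264 + 186686 = 240950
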